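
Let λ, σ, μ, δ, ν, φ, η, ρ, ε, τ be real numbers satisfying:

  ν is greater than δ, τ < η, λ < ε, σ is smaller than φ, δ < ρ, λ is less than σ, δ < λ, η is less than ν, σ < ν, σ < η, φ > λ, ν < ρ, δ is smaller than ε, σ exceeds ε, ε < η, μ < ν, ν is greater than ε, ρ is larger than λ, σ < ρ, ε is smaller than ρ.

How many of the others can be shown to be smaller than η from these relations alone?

5

Directly below η: τ, ε, σ.
One step further: δ, λ (5 so far).
No other element is forced below η by the given relations, so the count is 5.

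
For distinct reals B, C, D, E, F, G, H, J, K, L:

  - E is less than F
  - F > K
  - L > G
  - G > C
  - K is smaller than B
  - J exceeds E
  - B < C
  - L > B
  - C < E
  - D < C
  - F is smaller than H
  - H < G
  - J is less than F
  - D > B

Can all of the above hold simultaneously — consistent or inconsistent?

Every relation is compatible with K < B < D < C < E < J < F < H < G < L; the set is consistent.

consistent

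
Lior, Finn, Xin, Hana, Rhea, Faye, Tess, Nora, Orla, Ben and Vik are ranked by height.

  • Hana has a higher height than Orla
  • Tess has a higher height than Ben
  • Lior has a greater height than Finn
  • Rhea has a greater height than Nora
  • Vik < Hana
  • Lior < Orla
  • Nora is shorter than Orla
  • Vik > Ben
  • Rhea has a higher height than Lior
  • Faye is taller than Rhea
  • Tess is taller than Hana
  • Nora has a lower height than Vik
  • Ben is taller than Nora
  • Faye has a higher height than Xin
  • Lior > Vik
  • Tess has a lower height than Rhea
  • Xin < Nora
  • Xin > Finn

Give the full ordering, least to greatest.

Each adjacent pair is fixed by a given relation: Finn < Xin; Xin < Nora; Nora < Ben; Ben < Vik; Vik < Lior; Lior < Orla; Orla < Hana; Hana < Tess; Tess < Rhea; Rhea < Faye. Chaining them end to end gives the full order.

Finn < Xin < Nora < Ben < Vik < Lior < Orla < Hana < Tess < Rhea < Faye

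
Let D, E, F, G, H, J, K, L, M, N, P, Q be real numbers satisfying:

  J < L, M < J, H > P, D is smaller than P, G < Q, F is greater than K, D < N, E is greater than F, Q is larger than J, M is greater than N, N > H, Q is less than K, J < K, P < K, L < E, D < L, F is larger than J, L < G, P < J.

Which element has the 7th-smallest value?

Piecing the relations together gives one ordering: D < P < H < N < M < J < L < G < Q < K < F < E.
Counting 7 from the smallest end gives L.

L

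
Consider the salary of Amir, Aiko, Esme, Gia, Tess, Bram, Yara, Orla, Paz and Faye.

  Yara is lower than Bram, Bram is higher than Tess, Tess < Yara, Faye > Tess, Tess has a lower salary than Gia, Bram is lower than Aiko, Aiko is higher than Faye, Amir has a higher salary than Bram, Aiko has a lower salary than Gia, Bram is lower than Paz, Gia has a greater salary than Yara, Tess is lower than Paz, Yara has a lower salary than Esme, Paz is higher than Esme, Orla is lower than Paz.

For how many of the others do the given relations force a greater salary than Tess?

8

The elements the relations force above Tess are Faye, Yara, Bram, Amir, Aiko, Esme, Gia, Paz — no chain reaches any other.
That is 8.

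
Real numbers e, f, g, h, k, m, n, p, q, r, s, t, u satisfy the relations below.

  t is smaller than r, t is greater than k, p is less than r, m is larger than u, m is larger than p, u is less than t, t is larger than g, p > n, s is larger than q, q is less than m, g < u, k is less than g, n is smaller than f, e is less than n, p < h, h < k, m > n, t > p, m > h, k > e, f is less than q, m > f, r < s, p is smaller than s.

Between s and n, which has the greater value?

s

Chaining the given relations: n < p < h < k < g < u < t < r < s.
So n < s; s is the larger of the two.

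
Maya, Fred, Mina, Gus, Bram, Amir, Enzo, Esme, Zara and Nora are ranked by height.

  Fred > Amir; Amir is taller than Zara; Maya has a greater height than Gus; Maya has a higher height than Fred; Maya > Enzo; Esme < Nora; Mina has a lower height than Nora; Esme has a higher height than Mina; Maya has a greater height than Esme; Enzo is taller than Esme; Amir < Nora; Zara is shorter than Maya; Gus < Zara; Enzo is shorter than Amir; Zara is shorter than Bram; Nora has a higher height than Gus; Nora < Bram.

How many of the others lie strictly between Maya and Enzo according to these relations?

2

Chaining upward from Enzo reaches: Amir, Fred, Nora, Bram.
Chaining downward from Maya reaches: Mina, Gus, Esme, Zara, Amir, Fred.
Strictly between Enzo and Maya are those in both lists: Amir, Fred — 2 elements.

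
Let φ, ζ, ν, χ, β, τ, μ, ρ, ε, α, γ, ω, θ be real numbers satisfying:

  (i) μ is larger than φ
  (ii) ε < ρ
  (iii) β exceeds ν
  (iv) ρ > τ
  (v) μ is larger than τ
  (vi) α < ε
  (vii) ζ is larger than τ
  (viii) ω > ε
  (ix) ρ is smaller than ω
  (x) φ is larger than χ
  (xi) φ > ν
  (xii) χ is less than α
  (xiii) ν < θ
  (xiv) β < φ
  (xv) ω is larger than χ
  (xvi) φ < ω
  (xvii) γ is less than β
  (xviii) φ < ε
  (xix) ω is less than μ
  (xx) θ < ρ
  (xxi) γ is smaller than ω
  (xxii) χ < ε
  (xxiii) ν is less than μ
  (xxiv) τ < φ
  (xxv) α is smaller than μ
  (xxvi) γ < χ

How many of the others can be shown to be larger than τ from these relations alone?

Directly above τ: φ, ρ, ζ, μ.
One step further: ε, ω (6 so far).
Nothing else is reachable above τ; 6 in all.

6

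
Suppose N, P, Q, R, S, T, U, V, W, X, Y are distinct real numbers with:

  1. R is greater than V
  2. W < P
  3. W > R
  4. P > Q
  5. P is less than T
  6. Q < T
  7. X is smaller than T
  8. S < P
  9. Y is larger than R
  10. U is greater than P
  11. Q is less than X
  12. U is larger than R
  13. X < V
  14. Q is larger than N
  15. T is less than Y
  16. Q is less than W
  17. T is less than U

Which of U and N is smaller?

Following the relations from N: N < Q < X < V < R < W < P < T < U.
So N < U; N is the smaller of the two.

N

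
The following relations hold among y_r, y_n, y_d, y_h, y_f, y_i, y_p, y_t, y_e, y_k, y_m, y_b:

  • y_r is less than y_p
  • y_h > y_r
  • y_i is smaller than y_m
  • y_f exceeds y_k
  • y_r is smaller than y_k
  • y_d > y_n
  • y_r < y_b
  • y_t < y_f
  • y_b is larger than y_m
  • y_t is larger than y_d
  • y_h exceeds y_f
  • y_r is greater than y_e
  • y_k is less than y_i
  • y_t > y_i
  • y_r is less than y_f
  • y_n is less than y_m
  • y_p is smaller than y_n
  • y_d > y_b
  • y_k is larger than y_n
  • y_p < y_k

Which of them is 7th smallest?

Chaining the given pairs: y_e < y_r < y_p < y_n < y_k < y_i < y_m < y_b < y_d < y_t < y_f < y_h.
The 7th smallest is y_m.

y_m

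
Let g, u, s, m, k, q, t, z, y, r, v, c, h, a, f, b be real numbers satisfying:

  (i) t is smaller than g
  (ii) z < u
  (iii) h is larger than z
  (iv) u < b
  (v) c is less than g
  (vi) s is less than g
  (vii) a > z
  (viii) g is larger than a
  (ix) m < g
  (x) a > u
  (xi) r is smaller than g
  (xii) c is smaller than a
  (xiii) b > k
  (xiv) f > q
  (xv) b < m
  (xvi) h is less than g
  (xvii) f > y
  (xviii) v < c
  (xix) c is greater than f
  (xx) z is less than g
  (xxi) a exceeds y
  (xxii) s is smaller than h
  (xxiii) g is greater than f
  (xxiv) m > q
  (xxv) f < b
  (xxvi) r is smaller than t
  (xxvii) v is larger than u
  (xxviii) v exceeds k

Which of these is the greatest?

g

Chaining downward from g: directly below it, z, s, f, r, m, h, t, c, a; then y, q, u, b, v; then k.
That covers every other element, and nothing is given above g, so g is the greatest.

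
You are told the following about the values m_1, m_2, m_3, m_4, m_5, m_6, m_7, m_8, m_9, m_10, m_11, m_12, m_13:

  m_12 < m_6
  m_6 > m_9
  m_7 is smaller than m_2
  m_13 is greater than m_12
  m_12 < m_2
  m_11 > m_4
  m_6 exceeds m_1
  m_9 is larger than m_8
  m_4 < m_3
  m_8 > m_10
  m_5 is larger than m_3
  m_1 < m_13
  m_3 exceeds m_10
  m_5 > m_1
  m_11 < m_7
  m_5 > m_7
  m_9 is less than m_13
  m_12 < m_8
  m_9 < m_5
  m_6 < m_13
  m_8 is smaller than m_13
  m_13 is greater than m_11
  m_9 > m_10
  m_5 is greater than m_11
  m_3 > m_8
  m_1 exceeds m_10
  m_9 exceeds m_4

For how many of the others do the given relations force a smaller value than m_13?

8

The elements the relations force below m_13 are m_4, m_10, m_12, m_11, m_8, m_9, m_1, m_6 — no chain reaches any other.
That is 8.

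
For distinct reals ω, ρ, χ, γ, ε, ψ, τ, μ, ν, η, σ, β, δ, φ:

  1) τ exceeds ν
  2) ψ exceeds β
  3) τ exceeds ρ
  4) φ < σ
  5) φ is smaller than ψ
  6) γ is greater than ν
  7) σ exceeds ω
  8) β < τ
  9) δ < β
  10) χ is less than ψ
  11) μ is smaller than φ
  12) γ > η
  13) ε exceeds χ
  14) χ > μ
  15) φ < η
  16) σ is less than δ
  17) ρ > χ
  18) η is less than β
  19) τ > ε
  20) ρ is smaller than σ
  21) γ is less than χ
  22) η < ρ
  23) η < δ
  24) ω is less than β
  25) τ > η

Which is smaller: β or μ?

μ < φ and φ < η give μ < η.
Then η < γ extends the chain to γ.
Then γ < χ extends the chain to χ.
With χ < ρ: μ < φ < η < γ < χ < ρ.
With ρ < σ: μ < φ < η < γ < χ < ρ < σ.
With σ < δ: μ < φ < η < γ < χ < ρ < σ < δ.
Then δ < β extends the chain to β.
So μ < β; μ is the smaller of the two.

μ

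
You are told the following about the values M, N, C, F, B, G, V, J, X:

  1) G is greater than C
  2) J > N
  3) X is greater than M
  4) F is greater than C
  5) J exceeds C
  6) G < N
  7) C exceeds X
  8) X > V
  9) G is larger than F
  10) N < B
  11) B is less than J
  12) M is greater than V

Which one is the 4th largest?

G

The consecutive relations fix a unique order: V < M < X < C < F < G < N < B < J.
The 4th largest is G.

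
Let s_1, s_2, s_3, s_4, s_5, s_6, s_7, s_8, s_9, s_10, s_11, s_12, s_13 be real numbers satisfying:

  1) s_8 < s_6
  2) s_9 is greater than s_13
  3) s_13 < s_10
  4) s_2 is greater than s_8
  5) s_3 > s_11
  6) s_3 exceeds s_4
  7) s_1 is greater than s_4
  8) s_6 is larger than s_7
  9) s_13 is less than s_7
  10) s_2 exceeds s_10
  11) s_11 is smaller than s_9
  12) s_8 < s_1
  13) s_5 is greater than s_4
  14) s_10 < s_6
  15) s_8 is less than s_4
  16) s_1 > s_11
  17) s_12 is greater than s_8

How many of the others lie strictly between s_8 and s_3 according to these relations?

1

Chaining upward from s_8 reaches: s_4, s_12, s_6, s_1, s_2, s_5.
Chaining downward from s_3 reaches: s_11, s_4.
Strictly between s_8 and s_3 are those in both lists: s_4 — 1 element.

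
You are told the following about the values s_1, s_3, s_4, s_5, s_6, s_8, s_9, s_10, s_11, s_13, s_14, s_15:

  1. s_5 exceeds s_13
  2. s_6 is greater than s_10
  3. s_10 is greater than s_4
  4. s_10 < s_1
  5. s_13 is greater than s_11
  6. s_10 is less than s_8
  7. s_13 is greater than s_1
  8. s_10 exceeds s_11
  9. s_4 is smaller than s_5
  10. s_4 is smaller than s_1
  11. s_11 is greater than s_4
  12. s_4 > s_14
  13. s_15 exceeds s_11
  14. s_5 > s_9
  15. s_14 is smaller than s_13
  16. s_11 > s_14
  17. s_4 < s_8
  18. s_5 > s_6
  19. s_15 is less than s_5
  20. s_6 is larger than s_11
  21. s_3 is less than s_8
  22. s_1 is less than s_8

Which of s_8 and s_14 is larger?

Link the given pairs in sequence: s_14 < s_4; s_4 < s_11; s_11 < s_10; s_10 < s_1; s_1 < s_8.
Together: s_14 < s_4 < s_11 < s_10 < s_1 < s_8.
So s_14 < s_8; s_8 is the larger of the two.

s_8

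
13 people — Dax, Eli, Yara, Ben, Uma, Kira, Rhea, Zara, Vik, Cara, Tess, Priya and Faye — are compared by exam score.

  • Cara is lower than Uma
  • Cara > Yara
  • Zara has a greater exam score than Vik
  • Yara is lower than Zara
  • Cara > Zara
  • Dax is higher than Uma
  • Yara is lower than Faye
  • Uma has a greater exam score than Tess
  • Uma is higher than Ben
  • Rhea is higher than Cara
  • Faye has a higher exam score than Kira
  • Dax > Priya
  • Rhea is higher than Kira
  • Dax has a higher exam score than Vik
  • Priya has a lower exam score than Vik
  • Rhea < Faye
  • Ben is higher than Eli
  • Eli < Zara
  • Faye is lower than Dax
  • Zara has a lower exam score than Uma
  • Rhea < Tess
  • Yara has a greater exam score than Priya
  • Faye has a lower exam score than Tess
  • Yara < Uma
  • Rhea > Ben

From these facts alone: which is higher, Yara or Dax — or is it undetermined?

Yara < Zara and Zara < Cara give Yara < Cara.
Then Cara < Rhea extends the chain to Rhea.
With Rhea < Faye: Yara < Zara < Cara < Rhea < Faye.
With Faye < Tess: Yara < Zara < Cara < Rhea < Faye < Tess.
Then Tess < Uma extends the chain to Uma.
With Uma < Dax: Yara < Zara < Cara < Rhea < Faye < Tess < Uma < Dax.
So Dax is higher.

Dax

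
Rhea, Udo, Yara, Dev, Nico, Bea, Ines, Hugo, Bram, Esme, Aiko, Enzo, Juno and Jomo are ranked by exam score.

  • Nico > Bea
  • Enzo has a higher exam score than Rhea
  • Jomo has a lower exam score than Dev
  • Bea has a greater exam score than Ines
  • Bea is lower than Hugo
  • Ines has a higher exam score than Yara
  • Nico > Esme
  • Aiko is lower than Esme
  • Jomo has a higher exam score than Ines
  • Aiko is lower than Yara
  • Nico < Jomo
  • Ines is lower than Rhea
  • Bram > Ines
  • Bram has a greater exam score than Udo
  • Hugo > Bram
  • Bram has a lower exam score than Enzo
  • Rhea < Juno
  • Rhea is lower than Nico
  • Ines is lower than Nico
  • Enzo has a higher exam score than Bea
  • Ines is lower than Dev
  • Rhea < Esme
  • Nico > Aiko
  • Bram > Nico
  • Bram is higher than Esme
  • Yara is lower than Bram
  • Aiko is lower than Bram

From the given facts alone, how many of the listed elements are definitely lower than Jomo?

7

The elements the relations force below Jomo are Aiko, Yara, Ines, Rhea, Esme, Bea, Nico — no chain reaches any other.
That is 7.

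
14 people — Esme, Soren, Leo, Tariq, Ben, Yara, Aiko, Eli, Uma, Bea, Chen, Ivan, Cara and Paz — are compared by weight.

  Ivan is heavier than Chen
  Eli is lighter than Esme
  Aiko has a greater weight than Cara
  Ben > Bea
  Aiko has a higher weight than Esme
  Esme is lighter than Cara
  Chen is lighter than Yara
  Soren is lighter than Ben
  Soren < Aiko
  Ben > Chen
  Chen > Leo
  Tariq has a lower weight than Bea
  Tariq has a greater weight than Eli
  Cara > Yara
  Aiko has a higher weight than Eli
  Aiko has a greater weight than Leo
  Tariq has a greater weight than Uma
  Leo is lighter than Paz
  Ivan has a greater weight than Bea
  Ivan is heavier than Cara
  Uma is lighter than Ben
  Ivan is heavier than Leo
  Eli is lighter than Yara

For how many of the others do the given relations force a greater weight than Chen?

From Chen the given relations immediately reach Yara, Ben, Ivan.
From those, Cara — 4 in total.
From those, Aiko — 5 in total.
Nothing else is reachable above Chen; 5 in all.

5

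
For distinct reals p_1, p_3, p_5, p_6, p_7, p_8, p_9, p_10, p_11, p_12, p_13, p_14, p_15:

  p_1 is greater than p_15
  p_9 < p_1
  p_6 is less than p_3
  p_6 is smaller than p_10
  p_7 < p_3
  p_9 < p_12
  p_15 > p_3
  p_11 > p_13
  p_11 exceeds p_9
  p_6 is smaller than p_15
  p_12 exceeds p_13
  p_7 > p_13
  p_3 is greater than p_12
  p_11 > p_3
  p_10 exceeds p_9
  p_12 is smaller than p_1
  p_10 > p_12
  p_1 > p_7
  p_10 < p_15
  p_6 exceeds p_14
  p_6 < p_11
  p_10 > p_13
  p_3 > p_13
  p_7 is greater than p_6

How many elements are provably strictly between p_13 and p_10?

The relations place p_13 below p_10. An element lies strictly between them when it is forced above p_13 and also forced below p_10.
Above p_13: {p_12, p_7, p_3, p_11, p_15, p_1}. Below p_10: {p_14, p_9, p_12, p_6}.
Intersection: {p_12} — 1.

1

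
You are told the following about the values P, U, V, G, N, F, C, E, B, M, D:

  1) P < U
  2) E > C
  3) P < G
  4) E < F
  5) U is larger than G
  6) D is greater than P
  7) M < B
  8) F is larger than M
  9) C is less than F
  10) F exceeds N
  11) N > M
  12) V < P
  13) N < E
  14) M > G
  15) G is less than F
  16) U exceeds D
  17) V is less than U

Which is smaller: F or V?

V

V < P and P < G give V < G.
Then G < M extends the chain to M.
With M < N: V < P < G < M < N.
Then N < E extends the chain to E.
Then E < F extends the chain to F.
So V < F; V is the smaller of the two.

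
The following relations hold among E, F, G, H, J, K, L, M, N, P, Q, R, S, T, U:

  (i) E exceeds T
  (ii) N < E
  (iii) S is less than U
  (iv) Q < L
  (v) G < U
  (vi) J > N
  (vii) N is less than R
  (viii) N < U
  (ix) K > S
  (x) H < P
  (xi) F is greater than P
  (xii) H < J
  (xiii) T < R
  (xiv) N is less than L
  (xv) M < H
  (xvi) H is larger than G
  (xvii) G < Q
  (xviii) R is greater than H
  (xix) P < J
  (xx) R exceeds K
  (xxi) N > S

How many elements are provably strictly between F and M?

2

Chaining upward from M reaches: H, P, R, J.
Chaining downward from F reaches: G, H, P.
Strictly between M and F are those in both lists: H, P — 2 elements.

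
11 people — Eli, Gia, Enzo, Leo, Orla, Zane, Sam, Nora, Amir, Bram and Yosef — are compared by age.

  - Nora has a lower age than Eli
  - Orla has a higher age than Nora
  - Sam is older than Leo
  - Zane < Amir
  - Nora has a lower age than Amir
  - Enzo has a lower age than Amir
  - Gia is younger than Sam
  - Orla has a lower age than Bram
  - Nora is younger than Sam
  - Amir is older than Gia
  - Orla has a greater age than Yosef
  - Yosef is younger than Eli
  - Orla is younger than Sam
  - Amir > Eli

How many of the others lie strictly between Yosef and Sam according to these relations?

1

The relations place Yosef below Sam. An element lies strictly between them when it is forced above Yosef and also forced below Sam.
Above Yosef: {Eli, Orla, Amir, Bram}. Below Sam: {Leo, Nora, Gia, Orla}.
Intersection: {Orla} — 1.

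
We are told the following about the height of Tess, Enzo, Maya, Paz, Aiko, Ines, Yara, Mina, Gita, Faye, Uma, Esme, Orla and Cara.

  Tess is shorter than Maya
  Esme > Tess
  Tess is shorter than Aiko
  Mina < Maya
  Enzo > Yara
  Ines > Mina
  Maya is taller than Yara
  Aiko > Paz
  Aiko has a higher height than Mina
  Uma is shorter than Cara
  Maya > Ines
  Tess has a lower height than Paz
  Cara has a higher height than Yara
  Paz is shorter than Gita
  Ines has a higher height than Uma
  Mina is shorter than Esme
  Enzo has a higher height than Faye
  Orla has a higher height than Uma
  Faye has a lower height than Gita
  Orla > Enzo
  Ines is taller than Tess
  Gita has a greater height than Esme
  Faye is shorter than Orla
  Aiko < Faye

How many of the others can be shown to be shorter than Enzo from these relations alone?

The elements the relations force below Enzo are Yara, Mina, Tess, Paz, Aiko, Faye — no chain reaches any other.
That is 6.

6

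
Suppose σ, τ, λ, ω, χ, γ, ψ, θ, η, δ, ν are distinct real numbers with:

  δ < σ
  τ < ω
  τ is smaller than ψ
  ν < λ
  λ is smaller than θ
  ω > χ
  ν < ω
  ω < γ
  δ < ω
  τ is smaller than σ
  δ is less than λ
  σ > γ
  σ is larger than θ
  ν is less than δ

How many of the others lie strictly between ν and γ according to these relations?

2

Chaining upward from ν reaches: δ, λ, θ, ω, σ.
Chaining downward from γ reaches: δ, τ, χ, ω.
Strictly between ν and γ are those in both lists: δ, ω — 2 elements.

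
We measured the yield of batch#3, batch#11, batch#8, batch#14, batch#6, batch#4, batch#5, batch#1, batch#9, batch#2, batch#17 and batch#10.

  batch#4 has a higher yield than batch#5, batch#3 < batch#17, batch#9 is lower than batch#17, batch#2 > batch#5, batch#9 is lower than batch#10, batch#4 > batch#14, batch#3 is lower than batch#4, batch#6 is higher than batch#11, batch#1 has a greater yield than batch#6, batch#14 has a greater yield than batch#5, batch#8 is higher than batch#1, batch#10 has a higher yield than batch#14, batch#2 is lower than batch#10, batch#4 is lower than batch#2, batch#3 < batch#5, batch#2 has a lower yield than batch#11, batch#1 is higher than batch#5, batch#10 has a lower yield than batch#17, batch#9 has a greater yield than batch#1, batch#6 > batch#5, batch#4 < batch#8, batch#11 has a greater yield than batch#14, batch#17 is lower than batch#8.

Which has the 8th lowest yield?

Piecing the relations together gives one ordering: batch#3 < batch#5 < batch#14 < batch#4 < batch#2 < batch#11 < batch#6 < batch#1 < batch#9 < batch#10 < batch#17 < batch#8.
Counting 8 from the smallest end gives batch#1.

batch#1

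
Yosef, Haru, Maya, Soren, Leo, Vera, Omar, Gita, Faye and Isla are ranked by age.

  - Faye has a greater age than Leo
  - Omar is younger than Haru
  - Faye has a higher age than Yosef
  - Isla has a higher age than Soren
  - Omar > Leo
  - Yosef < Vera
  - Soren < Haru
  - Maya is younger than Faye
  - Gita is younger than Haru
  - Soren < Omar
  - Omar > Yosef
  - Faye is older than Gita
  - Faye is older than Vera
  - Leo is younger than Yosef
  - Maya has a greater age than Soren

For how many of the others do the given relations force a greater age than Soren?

Directly above Soren: Isla, Omar, Maya, Haru.
One step further: Faye (5 so far).
Nothing else is reachable above Soren; 5 in all.

5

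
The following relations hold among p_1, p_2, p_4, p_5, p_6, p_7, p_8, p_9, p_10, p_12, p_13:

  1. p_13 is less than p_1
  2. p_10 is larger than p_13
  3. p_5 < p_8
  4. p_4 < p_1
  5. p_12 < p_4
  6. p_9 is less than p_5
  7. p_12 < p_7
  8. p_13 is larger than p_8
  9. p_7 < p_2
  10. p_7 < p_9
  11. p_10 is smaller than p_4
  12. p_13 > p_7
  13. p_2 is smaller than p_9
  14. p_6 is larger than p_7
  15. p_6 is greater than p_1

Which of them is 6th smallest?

Piecing the relations together gives one ordering: p_12 < p_7 < p_2 < p_9 < p_5 < p_8 < p_13 < p_10 < p_4 < p_1 < p_6.
The 6th smallest is p_8.

p_8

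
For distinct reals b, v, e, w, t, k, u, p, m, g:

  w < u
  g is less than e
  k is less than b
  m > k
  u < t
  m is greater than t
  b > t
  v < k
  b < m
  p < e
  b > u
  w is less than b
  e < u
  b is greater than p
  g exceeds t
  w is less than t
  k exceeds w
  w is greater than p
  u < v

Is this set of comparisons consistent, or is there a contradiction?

inconsistent

We have u < t stated directly, yet also t < g < e < u by chaining the others — so t < u. Contradiction.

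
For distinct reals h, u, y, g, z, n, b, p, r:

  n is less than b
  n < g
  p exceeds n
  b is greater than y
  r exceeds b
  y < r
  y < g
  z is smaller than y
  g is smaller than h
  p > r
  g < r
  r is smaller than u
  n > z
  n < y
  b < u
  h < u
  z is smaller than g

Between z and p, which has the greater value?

Link the given pairs in sequence: z < n; n < y; y < g; g < r; r < p.
Chaining these gives z < n < y < g < r < p.
So z < p; p is the larger of the two.

p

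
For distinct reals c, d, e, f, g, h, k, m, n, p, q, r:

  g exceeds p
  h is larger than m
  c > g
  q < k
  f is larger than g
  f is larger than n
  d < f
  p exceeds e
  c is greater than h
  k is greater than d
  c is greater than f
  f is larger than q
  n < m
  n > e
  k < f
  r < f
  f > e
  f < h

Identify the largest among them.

q is not greatest since q < f; d is not greatest since d < f; e is not greatest since e < p; n is not greatest since n < f; p is not greatest since p < g; r is not greatest since r < f; m is not greatest since m < h; g is not greatest since g < f; k is not greatest since k < f; f is not greatest since f < h; h is not greatest since h < c.
Only c has nothing above it, so c is the largest.

c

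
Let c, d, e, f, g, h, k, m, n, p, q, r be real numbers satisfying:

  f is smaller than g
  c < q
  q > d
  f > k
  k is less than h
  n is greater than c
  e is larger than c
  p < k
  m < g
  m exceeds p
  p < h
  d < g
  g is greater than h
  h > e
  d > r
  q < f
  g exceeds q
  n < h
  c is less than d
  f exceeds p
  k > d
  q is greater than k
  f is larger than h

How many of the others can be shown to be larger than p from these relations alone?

6

Directly above p: k, h, f, m.
One step further: q, g (6 so far).
Nothing else is reachable above p; 6 in all.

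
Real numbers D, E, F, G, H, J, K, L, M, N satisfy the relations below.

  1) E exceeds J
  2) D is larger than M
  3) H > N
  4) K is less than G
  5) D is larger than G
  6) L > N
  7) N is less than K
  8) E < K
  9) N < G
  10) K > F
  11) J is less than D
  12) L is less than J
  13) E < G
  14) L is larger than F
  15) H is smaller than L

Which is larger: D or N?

D

N < H and H < L give N < L.
With L < J: N < H < L < J.
Then J < E extends the chain to E.
Then E < K extends the chain to K.
With K < G: N < H < L < J < E < K < G.
With G < D: N < H < L < J < E < K < G < D.
So N < D; D is the larger of the two.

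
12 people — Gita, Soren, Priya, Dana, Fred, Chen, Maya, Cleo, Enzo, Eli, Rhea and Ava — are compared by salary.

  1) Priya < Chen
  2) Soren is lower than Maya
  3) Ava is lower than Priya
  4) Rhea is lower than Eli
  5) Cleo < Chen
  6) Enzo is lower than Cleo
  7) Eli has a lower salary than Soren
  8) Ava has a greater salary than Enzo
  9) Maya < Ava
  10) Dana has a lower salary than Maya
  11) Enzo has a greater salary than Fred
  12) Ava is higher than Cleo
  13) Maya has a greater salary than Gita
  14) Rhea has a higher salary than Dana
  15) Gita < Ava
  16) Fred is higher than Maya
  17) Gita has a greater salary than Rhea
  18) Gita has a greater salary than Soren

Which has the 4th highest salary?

Cleo

Piecing the relations together gives one ordering: Dana < Rhea < Eli < Soren < Gita < Maya < Fred < Enzo < Cleo < Ava < Priya < Chen.
The 4th largest is Cleo.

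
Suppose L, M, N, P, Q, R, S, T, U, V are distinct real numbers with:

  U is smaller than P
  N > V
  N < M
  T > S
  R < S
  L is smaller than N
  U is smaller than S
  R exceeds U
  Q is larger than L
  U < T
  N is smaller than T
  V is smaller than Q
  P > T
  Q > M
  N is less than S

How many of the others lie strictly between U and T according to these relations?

2

The relations place U below T. An element lies strictly between them when it is forced above U and also forced below T.
Above U: {R, S, P}. Below T: {V, L, N, R, S}.
Intersection: {R, S} — 2.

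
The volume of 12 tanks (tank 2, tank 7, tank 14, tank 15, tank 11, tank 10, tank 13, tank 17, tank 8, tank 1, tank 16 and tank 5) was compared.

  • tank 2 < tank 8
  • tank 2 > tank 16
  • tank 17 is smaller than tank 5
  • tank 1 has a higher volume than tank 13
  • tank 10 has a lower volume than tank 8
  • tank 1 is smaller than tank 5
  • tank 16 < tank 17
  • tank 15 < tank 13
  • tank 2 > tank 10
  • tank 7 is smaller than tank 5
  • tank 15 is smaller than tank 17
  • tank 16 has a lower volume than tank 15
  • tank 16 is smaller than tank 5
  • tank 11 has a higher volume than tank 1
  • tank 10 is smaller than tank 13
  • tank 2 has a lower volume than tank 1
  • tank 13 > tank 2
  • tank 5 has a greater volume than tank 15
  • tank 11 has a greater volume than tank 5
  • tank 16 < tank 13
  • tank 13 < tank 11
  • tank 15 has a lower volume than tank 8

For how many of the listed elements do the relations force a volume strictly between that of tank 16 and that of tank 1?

3

Chaining upward from tank 16 reaches: tank 15, tank 17, tank 2, tank 8, tank 13, tank 5, tank 11.
Chaining downward from tank 1 reaches: tank 15, tank 10, tank 2, tank 13.
Strictly between tank 16 and tank 1 are those in both lists: tank 15, tank 2, tank 13 — 3 elements.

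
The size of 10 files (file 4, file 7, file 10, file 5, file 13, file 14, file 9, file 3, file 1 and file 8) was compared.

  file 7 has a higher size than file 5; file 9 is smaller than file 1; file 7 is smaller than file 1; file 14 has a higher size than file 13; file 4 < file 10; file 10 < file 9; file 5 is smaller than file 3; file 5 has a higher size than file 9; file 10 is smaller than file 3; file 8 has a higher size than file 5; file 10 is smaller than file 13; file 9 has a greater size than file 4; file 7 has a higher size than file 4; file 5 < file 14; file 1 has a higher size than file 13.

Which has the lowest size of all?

Chaining upward from file 4: directly above it, file 10, file 9, file 7; then file 13, file 5, file 1, file 3; then file 8, file 14.
That covers every other element, and nothing is given below file 4, so file 4 is the lowest size.

file 4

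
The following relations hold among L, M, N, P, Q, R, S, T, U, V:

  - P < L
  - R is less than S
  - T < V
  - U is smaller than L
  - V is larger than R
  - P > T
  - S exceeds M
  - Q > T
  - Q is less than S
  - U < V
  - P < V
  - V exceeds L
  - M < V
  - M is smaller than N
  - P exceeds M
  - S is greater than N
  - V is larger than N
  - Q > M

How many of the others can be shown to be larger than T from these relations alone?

5

Directly above T: P, V, Q.
One step further: L, S (5 so far).
Nothing else is reachable above T; 5 in all.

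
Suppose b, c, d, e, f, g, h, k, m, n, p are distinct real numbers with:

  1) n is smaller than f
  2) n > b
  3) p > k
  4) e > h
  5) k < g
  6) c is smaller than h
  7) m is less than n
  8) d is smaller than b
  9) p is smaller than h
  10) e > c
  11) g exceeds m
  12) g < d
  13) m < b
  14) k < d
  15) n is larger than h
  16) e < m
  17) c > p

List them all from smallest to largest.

k < p < c < h < e < m < g < d < b < n < f

Each adjacent pair is fixed by a given relation: k < p; p < c; c < h; h < e; e < m; m < g; g < d; d < b; b < n; n < f. Chaining them end to end gives the full order.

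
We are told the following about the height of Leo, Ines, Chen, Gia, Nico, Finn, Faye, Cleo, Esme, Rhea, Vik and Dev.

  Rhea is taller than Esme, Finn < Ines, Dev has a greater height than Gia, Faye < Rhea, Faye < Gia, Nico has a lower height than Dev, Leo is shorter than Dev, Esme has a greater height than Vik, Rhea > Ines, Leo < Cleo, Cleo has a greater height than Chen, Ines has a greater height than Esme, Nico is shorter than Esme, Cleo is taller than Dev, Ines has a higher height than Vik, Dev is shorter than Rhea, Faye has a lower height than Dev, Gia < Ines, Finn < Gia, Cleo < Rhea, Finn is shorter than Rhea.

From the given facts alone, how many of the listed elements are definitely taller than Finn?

5

The elements the relations force above Finn are Gia, Dev, Ines, Cleo, Rhea — no chain reaches any other.
That is 5.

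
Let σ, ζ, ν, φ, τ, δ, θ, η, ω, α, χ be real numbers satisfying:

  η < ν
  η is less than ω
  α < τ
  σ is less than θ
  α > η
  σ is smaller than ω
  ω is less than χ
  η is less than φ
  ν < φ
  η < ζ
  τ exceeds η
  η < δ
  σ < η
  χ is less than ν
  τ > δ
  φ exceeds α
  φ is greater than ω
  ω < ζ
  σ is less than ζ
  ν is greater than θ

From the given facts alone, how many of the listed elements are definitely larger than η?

8

From η the given relations immediately reach ω, δ, α, ν, ζ, τ, φ.
From those, χ — 8 in total.
Nothing else is reachable above η; 8 in all.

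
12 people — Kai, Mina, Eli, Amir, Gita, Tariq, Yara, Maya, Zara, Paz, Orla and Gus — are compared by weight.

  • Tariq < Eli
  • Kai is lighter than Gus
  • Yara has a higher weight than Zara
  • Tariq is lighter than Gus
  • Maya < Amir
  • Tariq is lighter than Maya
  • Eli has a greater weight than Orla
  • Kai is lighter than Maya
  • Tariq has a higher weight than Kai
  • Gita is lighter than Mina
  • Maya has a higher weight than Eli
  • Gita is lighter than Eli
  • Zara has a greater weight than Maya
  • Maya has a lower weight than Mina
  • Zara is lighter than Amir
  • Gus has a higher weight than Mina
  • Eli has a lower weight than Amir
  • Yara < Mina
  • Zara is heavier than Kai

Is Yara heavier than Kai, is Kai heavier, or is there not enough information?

Yara

Chaining the given relations: Kai < Tariq < Eli < Maya < Zara < Yara.
So Yara is heavier.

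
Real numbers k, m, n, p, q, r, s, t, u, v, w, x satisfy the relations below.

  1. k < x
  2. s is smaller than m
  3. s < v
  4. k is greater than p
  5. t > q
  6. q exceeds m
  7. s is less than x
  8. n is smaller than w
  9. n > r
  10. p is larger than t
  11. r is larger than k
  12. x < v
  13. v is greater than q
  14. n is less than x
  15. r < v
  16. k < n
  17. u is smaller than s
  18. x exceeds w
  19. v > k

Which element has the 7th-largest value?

The consecutive relations fix a unique order: u < s < m < q < t < p < k < r < n < w < x < v.
The 7th largest is p.

p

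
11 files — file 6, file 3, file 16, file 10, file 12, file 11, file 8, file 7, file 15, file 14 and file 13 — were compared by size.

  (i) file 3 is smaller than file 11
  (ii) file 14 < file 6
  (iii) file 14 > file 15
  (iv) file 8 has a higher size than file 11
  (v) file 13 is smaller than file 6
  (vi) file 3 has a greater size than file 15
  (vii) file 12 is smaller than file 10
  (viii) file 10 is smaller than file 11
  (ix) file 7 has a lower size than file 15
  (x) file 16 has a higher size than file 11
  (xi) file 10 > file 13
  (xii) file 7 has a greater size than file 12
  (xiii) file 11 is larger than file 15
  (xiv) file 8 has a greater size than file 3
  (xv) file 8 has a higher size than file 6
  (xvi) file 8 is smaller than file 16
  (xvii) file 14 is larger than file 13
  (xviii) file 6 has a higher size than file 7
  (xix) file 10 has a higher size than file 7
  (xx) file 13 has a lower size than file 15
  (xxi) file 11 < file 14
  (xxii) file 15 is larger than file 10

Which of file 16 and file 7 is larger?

Chaining the given relations: file 7 < file 10 < file 15 < file 3 < file 11 < file 14 < file 6 < file 8 < file 16.
So file 7 < file 16; file 16 is the larger of the two.

file 16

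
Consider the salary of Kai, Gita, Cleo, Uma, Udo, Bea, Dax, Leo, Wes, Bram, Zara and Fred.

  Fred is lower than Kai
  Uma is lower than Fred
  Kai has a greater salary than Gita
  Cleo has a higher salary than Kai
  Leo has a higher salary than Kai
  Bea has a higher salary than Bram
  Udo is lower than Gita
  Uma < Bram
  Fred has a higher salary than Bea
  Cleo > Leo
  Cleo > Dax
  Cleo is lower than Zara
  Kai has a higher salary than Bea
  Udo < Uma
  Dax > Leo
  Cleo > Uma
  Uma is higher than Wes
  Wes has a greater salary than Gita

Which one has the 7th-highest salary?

Bea

The consecutive relations fix a unique order: Udo < Gita < Wes < Uma < Bram < Bea < Fred < Kai < Leo < Dax < Cleo < Zara.
The 7th largest is Bea.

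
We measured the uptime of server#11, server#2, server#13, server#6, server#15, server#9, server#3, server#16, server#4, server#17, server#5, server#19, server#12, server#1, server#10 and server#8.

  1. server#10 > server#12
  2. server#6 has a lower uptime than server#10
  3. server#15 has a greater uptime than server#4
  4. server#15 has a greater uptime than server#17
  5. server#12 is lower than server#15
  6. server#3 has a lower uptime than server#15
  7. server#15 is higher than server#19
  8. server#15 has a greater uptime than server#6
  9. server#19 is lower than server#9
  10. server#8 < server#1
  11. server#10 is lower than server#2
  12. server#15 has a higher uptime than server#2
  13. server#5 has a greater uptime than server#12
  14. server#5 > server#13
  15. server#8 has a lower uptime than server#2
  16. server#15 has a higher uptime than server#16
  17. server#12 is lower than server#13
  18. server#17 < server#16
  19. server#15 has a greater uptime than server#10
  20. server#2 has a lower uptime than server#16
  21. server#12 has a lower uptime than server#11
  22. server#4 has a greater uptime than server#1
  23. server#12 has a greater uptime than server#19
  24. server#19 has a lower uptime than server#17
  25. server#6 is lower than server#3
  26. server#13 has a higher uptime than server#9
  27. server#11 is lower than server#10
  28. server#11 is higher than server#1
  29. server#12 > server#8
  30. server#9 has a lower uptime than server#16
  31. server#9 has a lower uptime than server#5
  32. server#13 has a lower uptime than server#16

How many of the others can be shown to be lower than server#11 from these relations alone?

4

The elements the relations force below server#11 are server#8, server#19, server#1, server#12 — no chain reaches any other.
That is 4.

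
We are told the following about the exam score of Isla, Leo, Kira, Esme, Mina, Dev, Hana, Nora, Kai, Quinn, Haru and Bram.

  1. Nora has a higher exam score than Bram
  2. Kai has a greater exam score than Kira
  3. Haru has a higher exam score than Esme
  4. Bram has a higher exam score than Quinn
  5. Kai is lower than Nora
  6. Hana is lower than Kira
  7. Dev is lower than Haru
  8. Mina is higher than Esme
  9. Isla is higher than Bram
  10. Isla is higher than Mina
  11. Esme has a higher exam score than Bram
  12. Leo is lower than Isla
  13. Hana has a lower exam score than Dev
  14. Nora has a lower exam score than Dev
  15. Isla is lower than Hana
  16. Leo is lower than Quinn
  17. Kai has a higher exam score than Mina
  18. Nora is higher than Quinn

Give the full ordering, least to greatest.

Leo < Quinn < Bram < Esme < Mina < Isla < Hana < Kira < Kai < Nora < Dev < Haru

The consecutive links are each given: Leo < Quinn; Quinn < Bram; Bram < Esme; Esme < Mina; Mina < Isla; Isla < Hana; Hana < Kira; Kira < Kai; Kai < Nora; Nora < Dev; Dev < Haru.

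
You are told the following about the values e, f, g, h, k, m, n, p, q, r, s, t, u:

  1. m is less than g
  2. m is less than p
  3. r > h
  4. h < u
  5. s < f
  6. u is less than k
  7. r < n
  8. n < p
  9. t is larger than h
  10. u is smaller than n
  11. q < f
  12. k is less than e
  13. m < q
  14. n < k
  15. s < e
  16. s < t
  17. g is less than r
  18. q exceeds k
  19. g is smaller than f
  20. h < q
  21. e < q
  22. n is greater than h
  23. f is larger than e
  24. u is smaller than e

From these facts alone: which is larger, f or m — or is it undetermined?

f

Link the given pairs in sequence: m < g; g < r; r < n; n < k; k < q; q < f.
Chaining these gives m < g < r < n < k < q < f.
So f is larger.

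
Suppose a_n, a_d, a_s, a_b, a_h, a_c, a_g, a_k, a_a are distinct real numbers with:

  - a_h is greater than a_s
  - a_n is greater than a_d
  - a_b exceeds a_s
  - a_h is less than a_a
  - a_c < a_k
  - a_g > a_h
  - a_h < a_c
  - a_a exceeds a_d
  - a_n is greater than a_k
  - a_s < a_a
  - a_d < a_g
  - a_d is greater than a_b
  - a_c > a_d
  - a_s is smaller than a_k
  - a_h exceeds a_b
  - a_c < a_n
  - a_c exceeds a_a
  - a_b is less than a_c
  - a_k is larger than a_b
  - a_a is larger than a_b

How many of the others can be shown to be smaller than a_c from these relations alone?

5

The elements the relations force below a_c are a_s, a_b, a_d, a_h, a_a — no chain reaches any other.
That is 5.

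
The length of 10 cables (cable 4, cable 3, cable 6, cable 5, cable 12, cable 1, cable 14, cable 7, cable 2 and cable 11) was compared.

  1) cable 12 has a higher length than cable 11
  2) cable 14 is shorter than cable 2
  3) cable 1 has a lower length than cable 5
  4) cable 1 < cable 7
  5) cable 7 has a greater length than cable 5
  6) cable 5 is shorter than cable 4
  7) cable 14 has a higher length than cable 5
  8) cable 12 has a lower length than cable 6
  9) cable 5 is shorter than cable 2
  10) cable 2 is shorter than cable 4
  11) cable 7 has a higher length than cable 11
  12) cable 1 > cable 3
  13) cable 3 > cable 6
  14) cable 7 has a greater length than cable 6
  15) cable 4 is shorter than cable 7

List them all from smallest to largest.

The consecutive links are each given: cable 11 < cable 12; cable 12 < cable 6; cable 6 < cable 3; cable 3 < cable 1; cable 1 < cable 5; cable 5 < cable 14; cable 14 < cable 2; cable 2 < cable 4; cable 4 < cable 7.

cable 11 < cable 12 < cable 6 < cable 3 < cable 1 < cable 5 < cable 14 < cable 2 < cable 4 < cable 7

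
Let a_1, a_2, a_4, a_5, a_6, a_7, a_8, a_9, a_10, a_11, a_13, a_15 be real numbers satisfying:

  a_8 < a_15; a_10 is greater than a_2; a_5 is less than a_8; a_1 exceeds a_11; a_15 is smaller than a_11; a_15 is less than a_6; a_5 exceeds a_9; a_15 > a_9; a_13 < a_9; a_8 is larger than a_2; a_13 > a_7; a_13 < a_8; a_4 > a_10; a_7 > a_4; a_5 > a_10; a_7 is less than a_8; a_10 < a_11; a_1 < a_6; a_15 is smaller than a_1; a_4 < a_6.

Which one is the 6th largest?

a_5

Piecing the relations together gives one ordering: a_2 < a_10 < a_4 < a_7 < a_13 < a_9 < a_5 < a_8 < a_15 < a_11 < a_1 < a_6.
Counting 6 from the largest end gives a_5.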